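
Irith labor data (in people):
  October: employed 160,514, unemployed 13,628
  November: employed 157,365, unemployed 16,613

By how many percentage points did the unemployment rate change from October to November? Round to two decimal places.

The unemployment rate changed by +1.72 percentage points.

October: labor force = 160,514 + 13,628 = 174,142; u = 13,628/174,142 = 7.83%.
November: labor force = 157,365 + 16,613 = 173,978; u = 16,613/173,978 = 9.55%.
Change = 9.55% − 7.83% = +1.72 pp.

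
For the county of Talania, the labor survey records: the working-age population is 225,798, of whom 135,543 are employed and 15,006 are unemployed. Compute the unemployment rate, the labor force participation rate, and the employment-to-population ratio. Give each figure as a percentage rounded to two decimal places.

Labor force = employed + unemployed = 135,543 + 15,006 = 150,549.
Unemployment rate = 15,006 / 150,549 = 9.97%.
Labor force participation rate = 150,549 / 225,798 = 66.67%.
Employment-population ratio = 135,543 / 225,798 = 60.03%.

Unemployment rate ≈ 9.97%; labor force participation rate ≈ 66.67%; employment-population ratio ≈ 60.03%.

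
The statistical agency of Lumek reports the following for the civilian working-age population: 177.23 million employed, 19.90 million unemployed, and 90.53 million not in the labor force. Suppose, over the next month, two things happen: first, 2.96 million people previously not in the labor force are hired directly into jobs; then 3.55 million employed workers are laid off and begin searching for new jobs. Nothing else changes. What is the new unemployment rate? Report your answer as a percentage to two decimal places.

Initially, labor force = 177.23 + 19.90 = 197.13 million, so u = 19.90/197.13 = 10.09%.
After the first change, employed and labor force both rise by 2.96; unemployed unchanged → E = 180.19, U = 19.90, labor force = 200.09 million.
After the second change, employed falls and unemployed rises by 3.55; labor force unchanged → E = 176.64, U = 23.45, labor force = 200.09 million.
New unemployment rate = 23.45 / 200.09 = 11.72%.

New unemployment rate ≈ 11.72%.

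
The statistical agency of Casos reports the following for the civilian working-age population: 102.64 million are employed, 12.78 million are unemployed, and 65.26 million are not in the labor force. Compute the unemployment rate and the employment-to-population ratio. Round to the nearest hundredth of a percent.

Unemployment rate ≈ 11.07%; employment-population ratio ≈ 56.81%.

Labor force = employed + unemployed = 102.64 + 12.78 = 115.42 million.
Working-age population = 115.42 + 65.26 = 180.68 million.
Unemployment rate = 12.78 / 115.42 = 11.07%.
Employment-population ratio = 102.64 / 180.68 = 56.81%.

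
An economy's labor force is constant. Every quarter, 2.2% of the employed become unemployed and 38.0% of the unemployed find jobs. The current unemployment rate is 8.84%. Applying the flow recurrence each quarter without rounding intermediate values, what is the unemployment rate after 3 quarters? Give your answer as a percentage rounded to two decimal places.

With a fixed labor force, u_{t+1} = u_t + s·(1−u_t) − f·u_t = u_t·(1−s−f) + s.
Here 1−s−f = 0.598 and s = 0.022.
u_1 = 0.088400 × 0.598 + 0.022 = 0.074863.
u_2 = 0.074863 × 0.598 + 0.022 = 0.066768.
u_3 = 0.066768 × 0.598 + 0.022 = 0.061927.

Unemployment rate after three quarters ≈ 6.19%.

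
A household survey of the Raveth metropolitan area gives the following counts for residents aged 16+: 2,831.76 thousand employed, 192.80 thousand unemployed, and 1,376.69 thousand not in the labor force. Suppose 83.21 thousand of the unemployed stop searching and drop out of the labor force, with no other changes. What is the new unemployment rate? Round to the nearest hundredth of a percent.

Initially, labor force = 2,831.76 + 192.80 = 3,024.56 thousand, so u = 192.80/3,024.56 = 6.37%.
After the change, unemployed and labor force both fall by 83.21 → E = 2,831.76, U = 109.59, labor force = 2,941.35 thousand.
New unemployment rate = 109.59 / 2,941.35 = 3.73%.

New unemployment rate ≈ 3.73%.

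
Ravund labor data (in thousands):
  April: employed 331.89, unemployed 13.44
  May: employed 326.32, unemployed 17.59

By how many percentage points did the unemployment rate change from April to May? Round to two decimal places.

April: labor force = 331.89 + 13.44 = 345.33; u = 13.44/345.33 = 3.89%.
May: labor force = 326.32 + 17.59 = 343.91; u = 17.59/343.91 = 5.11%.
Change = 5.11% − 3.89% = +1.22 pp.

The unemployment rate changed by +1.22 percentage points.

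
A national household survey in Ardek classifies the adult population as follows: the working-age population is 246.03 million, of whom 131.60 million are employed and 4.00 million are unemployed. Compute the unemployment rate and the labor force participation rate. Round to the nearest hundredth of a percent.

Unemployment rate ≈ 2.95%; labor force participation rate ≈ 55.12%.

Labor force = employed + unemployed = 131.60 + 4.00 = 135.60 million.
Unemployment rate = 4.00 / 135.60 = 2.95%.
Labor force participation rate = 135.60 / 246.03 = 55.12%.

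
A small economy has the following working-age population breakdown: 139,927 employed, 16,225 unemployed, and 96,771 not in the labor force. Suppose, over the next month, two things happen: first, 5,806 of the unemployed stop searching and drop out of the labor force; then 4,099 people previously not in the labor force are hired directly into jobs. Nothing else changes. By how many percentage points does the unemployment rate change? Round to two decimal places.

Initially, labor force = 139,927 + 16,225 = 156,152, so u = 16,225/156,152 = 10.39%.
After the first change, unemployed and labor force both fall by 5,806 → E = 139,927, U = 10,419, labor force = 150,346.
After the second change, employed and labor force both rise by 4,099; unemployed unchanged → E = 144,026, U = 10,419, labor force = 154,445.
New unemployment rate = 10,419 / 154,445 = 6.75%.
Change = 6.75% − 10.39% = −3.64 percentage points.

The unemployment rate changes by −3.64 percentage points.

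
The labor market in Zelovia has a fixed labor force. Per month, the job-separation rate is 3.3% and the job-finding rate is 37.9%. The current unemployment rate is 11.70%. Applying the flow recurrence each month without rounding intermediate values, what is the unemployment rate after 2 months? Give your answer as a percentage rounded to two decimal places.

With a fixed labor force, u_{t+1} = u_t + s·(1−u_t) − f·u_t = u_t·(1−s−f) + s.
Here 1−s−f = 0.588 and s = 0.033.
u_1 = 0.117000 × 0.588 + 0.033 = 0.101796.
u_2 = 0.101796 × 0.588 + 0.033 = 0.092856.

Unemployment rate after two months ≈ 9.29%.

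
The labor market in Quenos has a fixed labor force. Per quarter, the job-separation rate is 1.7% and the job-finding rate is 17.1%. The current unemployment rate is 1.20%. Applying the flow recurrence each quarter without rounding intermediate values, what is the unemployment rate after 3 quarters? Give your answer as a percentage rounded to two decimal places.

With a fixed labor force, u_{t+1} = u_t + s·(1−u_t) − f·u_t = u_t·(1−s−f) + s.
Here 1−s−f = 0.812 and s = 0.017.
u_1 = 0.012000 × 0.812 + 0.017 = 0.026744.
u_2 = 0.026744 × 0.812 + 0.017 = 0.038716.
u_3 = 0.038716 × 0.812 + 0.017 = 0.048437.

Unemployment rate after three quarters ≈ 4.84%.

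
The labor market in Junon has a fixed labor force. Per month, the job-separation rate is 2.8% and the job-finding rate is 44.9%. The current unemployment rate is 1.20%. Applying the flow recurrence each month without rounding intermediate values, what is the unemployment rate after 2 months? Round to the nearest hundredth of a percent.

With a fixed labor force, u_{t+1} = u_t + s·(1−u_t) − f·u_t = u_t·(1−s−f) + s.
Here 1−s−f = 0.523 and s = 0.028.
u_1 = 0.012000 × 0.523 + 0.028 = 0.034276.
u_2 = 0.034276 × 0.523 + 0.028 = 0.045926.

Unemployment rate after two months ≈ 4.59%.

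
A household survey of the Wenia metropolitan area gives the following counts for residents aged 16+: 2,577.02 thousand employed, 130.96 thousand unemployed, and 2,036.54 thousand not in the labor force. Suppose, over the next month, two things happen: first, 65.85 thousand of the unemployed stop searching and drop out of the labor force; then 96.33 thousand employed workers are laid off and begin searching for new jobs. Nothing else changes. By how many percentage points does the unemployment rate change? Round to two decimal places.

The unemployment rate changes by +1.27 percentage points.

Initially, labor force = 2,577.02 + 130.96 = 2,707.98 thousand, so u = 130.96/2,707.98 = 4.84%.
After the first change, unemployed and labor force both fall by 65.85 → E = 2,577.02, U = 65.11, labor force = 2,642.13 thousand.
After the second change, employed falls and unemployed rises by 96.33; labor force unchanged → E = 2,480.69, U = 161.44, labor force = 2,642.13 thousand.
New unemployment rate = 161.44 / 2,642.13 = 6.11%.
Change = 6.11% − 4.84% = +1.27 percentage points.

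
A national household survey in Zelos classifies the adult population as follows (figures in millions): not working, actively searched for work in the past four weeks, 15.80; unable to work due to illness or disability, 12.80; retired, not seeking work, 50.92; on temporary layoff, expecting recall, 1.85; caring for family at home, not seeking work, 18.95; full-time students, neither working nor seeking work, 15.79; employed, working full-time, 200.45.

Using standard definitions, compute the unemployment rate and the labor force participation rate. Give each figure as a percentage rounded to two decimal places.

Employed = 200.45 million.
Unemployed = 15.80 + 1.85 = 17.65 million (jobless and actively searching, or on temporary layoff).
Labor force = 200.45 + 17.65 = 218.10 million.
Not in labor force = 12.80 + 50.92 + 18.95 + 15.79 = 98.46 million (those not working and not actively searching are outside the labor force).
Civilian working-age population = 218.10 + 98.46 = 316.56 million.
Unemployment rate = 17.65 / 218.10 = 8.09%.
Labor force participation rate = 218.10 / 316.56 = 68.90%.

Unemployment rate ≈ 8.09%; labor force participation rate ≈ 68.90%.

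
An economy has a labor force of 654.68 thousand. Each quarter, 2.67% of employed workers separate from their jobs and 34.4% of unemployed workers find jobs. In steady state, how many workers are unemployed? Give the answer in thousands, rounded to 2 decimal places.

Steady-state unemployment rate u* = s/(s+f) = 2.67/(2.67+34.4) = 0.072026.
Unemployed = u* × labor force = 0.072026 × 654.68 ≈ 47.15 thousand.

About 47.15 thousand are unemployed in steady state.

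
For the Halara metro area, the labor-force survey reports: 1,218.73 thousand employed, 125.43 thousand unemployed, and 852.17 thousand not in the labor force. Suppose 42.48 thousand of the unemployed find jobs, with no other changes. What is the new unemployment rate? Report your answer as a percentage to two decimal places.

New unemployment rate ≈ 6.17%.

Initially, labor force = 1,218.73 + 125.43 = 1,344.16 thousand, so u = 125.43/1,344.16 = 9.33%.
After the change, unemployed falls and employed rises by 42.48; labor force unchanged → E = 1,261.21, U = 82.95, labor force = 1,344.16 thousand.
New unemployment rate = 82.95 / 1,344.16 = 6.17%.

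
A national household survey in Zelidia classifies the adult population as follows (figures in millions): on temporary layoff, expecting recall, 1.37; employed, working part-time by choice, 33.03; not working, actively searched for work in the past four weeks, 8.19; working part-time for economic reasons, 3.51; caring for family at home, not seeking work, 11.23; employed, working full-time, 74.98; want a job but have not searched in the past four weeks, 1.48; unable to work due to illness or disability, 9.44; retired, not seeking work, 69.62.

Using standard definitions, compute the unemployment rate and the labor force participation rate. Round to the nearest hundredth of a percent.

Unemployment rate ≈ 7.90%; labor force participation rate ≈ 56.89%.

Employed = 33.03 + 3.51 + 74.98 = 111.52 million (anyone who worked, including part-time for economic reasons, counts as employed).
Unemployed = 1.37 + 8.19 = 9.56 million (jobless and actively searching, or on temporary layoff).
Labor force = 111.52 + 9.56 = 121.08 million.
Not in labor force = 11.23 + 1.48 + 9.44 + 69.62 = 91.77 million (those not working and not actively searching are outside the labor force — including those who want a job but have given up searching).
Civilian working-age population = 121.08 + 91.77 = 212.85 million.
Unemployment rate = 9.56 / 121.08 = 7.90%.
Labor force participation rate = 121.08 / 212.85 = 56.89%.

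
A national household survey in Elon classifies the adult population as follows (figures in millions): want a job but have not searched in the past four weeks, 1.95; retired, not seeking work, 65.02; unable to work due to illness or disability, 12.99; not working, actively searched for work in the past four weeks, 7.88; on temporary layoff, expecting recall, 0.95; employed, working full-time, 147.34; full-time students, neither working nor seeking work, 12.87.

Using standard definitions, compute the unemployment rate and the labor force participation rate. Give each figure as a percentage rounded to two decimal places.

Employed = 147.34 million.
Unemployed = 7.88 + 0.95 = 8.83 million (jobless and actively searching, or on temporary layoff).
Labor force = 147.34 + 8.83 = 156.17 million.
Not in labor force = 1.95 + 65.02 + 12.99 + 12.87 = 92.83 million (those not working and not actively searching are outside the labor force — including those who want a job but have given up searching).
Civilian working-age population = 156.17 + 92.83 = 249.00 million.
Unemployment rate = 8.83 / 156.17 = 5.65%.
Labor force participation rate = 156.17 / 249.00 = 62.72%.

Unemployment rate ≈ 5.65%; labor force participation rate ≈ 62.72%.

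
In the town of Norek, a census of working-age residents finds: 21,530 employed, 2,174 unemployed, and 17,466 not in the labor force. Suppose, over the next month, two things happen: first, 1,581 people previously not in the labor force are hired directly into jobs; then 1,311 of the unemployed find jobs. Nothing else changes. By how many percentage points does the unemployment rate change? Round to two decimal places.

The unemployment rate changes by −5.76 percentage points.

Initially, labor force = 21,530 + 2,174 = 23,704, so u = 2,174/23,704 = 9.17%.
After the first change, employed and labor force both rise by 1,581; unemployed unchanged → E = 23,111, U = 2,174, labor force = 25,285.
After the second change, unemployed falls and employed rises by 1,311; labor force unchanged → E = 24,422, U = 863, labor force = 25,285.
New unemployment rate = 863 / 25,285 = 3.41%.
Change = 3.41% − 9.17% = −5.76 percentage points.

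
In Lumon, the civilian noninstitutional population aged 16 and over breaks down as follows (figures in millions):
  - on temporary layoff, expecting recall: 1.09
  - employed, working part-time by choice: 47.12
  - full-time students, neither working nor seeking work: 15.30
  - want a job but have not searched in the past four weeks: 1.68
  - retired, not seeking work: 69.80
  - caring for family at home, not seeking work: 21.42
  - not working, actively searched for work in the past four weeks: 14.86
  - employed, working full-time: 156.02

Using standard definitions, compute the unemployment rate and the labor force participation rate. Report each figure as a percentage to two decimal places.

Unemployment rate ≈ 7.28%; labor force participation rate ≈ 66.94%.

Employed = 47.12 + 156.02 = 203.14 million.
Unemployed = 1.09 + 14.86 = 15.95 million (jobless and actively searching, or on temporary layoff).
Labor force = 203.14 + 15.95 = 219.09 million.
Not in labor force = 15.30 + 1.68 + 69.80 + 21.42 = 108.20 million (those not working and not actively searching are outside the labor force — including those who want a job but have given up searching).
Civilian working-age population = 219.09 + 108.20 = 327.29 million.
Unemployment rate = 15.95 / 219.09 = 7.28%.
Labor force participation rate = 219.09 / 327.29 = 66.94%.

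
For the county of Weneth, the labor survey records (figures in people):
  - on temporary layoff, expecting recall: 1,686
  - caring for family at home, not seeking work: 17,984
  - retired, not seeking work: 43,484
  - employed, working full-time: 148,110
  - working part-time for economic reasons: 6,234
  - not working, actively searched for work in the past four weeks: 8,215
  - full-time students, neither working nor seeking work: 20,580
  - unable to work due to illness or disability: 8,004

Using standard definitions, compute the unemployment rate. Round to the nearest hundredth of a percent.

Unemployment rate ≈ 6.03%.

Employed = 148,110 + 6,234 = 154,344 (anyone who worked, including part-time for economic reasons, counts as employed).
Unemployed = 1,686 + 8,215 = 9,901 (jobless and actively searching, or on temporary layoff).
Labor force = 154,344 + 9,901 = 164,245.
Unemployment rate = 9,901 / 164,245 = 6.03%.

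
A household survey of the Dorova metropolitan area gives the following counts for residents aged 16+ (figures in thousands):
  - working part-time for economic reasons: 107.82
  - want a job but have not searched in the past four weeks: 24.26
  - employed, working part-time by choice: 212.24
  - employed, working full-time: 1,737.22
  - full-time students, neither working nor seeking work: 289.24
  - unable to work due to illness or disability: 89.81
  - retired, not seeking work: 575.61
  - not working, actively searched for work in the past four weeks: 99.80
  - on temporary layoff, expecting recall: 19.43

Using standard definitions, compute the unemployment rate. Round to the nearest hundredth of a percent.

Unemployment rate ≈ 5.48%.

Employed = 107.82 + 212.24 + 1,737.22 = 2,057.28 thousand (anyone who worked, including part-time for economic reasons, counts as employed).
Unemployed = 99.80 + 19.43 = 119.23 thousand (jobless and actively searching, or on temporary layoff).
Labor force = 2,057.28 + 119.23 = 2,176.51 thousand.
Unemployment rate = 119.23 / 2,176.51 = 5.48%.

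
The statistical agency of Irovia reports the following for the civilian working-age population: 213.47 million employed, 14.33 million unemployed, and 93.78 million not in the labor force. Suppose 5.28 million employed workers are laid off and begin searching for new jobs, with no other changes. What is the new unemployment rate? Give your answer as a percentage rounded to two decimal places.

Initially, labor force = 213.47 + 14.33 = 227.80 million, so u = 14.33/227.80 = 6.29%.
After the change, employed falls and unemployed rises by 5.28; labor force unchanged → E = 208.19, U = 19.61, labor force = 227.80 million.
New unemployment rate = 19.61 / 227.80 = 8.61%.

New unemployment rate ≈ 8.61%.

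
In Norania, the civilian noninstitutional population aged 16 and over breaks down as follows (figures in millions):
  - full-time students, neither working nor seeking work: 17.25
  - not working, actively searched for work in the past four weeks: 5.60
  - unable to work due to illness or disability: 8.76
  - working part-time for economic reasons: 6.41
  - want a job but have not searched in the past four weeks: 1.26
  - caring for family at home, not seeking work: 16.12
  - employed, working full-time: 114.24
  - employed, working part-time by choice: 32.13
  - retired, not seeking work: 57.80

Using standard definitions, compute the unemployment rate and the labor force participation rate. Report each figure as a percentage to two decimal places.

Employed = 6.41 + 114.24 + 32.13 = 152.78 million (anyone who worked, including part-time for economic reasons, counts as employed).
Unemployed = 5.60 million.
Labor force = 152.78 + 5.60 = 158.38 million.
Not in labor force = 17.25 + 8.76 + 1.26 + 16.12 + 57.80 = 101.19 million (those not working and not actively searching are outside the labor force — including those who want a job but have given up searching).
Civilian working-age population = 158.38 + 101.19 = 259.57 million.
Unemployment rate = 5.60 / 158.38 = 3.54%.
Labor force participation rate = 158.38 / 259.57 = 61.02%.

Unemployment rate ≈ 3.54%; labor force participation rate ≈ 61.02%.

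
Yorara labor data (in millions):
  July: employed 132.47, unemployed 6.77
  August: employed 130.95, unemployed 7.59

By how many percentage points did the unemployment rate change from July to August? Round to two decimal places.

The unemployment rate changed by +0.62 percentage points.

July: labor force = 132.47 + 6.77 = 139.24; u = 6.77/139.24 = 4.86%.
August: labor force = 130.95 + 7.59 = 138.54; u = 7.59/138.54 = 5.48%.
Change = 5.48% − 4.86% = +0.62 pp.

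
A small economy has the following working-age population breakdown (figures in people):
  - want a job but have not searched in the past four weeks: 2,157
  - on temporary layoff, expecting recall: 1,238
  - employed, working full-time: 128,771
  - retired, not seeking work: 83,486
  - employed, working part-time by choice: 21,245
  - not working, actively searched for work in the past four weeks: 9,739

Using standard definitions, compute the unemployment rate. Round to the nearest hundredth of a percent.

Unemployment rate ≈ 6.82%.

Employed = 128,771 + 21,245 = 150,016.
Unemployed = 1,238 + 9,739 = 10,977 (jobless and actively searching, or on temporary layoff).
Labor force = 150,016 + 10,977 = 160,993.
Unemployment rate = 10,977 / 160,993 = 6.82%.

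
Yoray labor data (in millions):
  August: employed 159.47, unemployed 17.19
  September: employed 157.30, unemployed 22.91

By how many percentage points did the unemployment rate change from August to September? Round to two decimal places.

August: labor force = 159.47 + 17.19 = 176.66; u = 17.19/176.66 = 9.73%.
September: labor force = 157.30 + 22.91 = 180.21; u = 22.91/180.21 = 12.71%.
Change = 12.71% − 9.73% = +2.98 pp.

The unemployment rate changed by +2.98 percentage points.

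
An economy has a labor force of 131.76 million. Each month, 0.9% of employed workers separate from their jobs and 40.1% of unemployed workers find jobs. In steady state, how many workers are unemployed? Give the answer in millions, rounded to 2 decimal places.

About 2.89 million are unemployed in steady state.

Steady-state unemployment rate u* = s/(s+f) = 0.9/(0.9+40.1) = 0.021951.
Unemployed = u* × labor force = 0.021951 × 131.76 ≈ 2.89 million.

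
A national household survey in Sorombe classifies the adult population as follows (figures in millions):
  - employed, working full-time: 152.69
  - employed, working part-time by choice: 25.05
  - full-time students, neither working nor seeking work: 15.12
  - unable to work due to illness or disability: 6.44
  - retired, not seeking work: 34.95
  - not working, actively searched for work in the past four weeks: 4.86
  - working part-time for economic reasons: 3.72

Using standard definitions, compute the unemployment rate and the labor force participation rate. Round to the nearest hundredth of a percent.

Unemployment rate ≈ 2.61%; labor force participation rate ≈ 76.73%.

Employed = 152.69 + 25.05 + 3.72 = 181.46 million (anyone who worked, including part-time for economic reasons, counts as employed).
Unemployed = 4.86 million.
Labor force = 181.46 + 4.86 = 186.32 million.
Not in labor force = 15.12 + 6.44 + 34.95 = 56.51 million (those not working and not actively searching are outside the labor force).
Civilian working-age population = 186.32 + 56.51 = 242.83 million.
Unemployment rate = 4.86 / 186.32 = 2.61%.
Labor force participation rate = 186.32 / 242.83 = 76.73%.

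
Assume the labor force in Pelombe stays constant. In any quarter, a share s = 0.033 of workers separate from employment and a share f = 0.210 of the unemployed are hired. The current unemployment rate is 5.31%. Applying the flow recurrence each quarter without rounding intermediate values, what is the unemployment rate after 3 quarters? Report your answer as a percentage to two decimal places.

Unemployment rate after three quarters ≈ 9.99%.

With a fixed labor force, u_{t+1} = u_t + s·(1−u_t) − f·u_t = u_t·(1−s−f) + s.
Here 1−s−f = 0.757 and s = 0.033.
u_1 = 0.053100 × 0.757 + 0.033 = 0.073197.
u_2 = 0.073197 × 0.757 + 0.033 = 0.088410.
u_3 = 0.088410 × 0.757 + 0.033 = 0.099926.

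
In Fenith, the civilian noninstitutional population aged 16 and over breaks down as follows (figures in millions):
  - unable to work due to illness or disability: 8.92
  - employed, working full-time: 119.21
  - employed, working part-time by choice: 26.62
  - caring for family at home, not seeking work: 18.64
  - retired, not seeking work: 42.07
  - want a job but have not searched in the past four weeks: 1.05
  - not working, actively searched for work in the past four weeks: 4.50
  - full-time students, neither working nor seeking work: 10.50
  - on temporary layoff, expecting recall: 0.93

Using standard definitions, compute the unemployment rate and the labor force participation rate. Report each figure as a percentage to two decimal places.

Unemployment rate ≈ 3.59%; labor force participation rate ≈ 65.07%.

Employed = 119.21 + 26.62 = 145.83 million.
Unemployed = 4.50 + 0.93 = 5.43 million (jobless and actively searching, or on temporary layoff).
Labor force = 145.83 + 5.43 = 151.26 million.
Not in labor force = 8.92 + 18.64 + 42.07 + 1.05 + 10.50 = 81.18 million (those not working and not actively searching are outside the labor force — including those who want a job but have given up searching).
Civilian working-age population = 151.26 + 81.18 = 232.44 million.
Unemployment rate = 5.43 / 151.26 = 3.59%.
Labor force participation rate = 151.26 / 232.44 = 65.07%.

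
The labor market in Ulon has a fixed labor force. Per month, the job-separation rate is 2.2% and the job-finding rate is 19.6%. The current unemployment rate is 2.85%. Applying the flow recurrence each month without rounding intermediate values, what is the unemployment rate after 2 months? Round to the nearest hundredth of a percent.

With a fixed labor force, u_{t+1} = u_t + s·(1−u_t) − f·u_t = u_t·(1−s−f) + s.
Here 1−s−f = 0.782 and s = 0.022.
u_1 = 0.028500 × 0.782 + 0.022 = 0.044287.
u_2 = 0.044287 × 0.782 + 0.022 = 0.056632.

Unemployment rate after two months ≈ 5.66%.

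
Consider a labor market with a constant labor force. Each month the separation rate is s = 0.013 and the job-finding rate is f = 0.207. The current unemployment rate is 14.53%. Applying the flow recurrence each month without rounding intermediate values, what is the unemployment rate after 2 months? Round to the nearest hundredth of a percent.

Unemployment rate after two months ≈ 11.15%.

With a fixed labor force, u_{t+1} = u_t + s·(1−u_t) − f·u_t = u_t·(1−s−f) + s.
Here 1−s−f = 0.780 and s = 0.013.
u_1 = 0.145300 × 0.780 + 0.013 = 0.126334.
u_2 = 0.126334 × 0.780 + 0.013 = 0.111541.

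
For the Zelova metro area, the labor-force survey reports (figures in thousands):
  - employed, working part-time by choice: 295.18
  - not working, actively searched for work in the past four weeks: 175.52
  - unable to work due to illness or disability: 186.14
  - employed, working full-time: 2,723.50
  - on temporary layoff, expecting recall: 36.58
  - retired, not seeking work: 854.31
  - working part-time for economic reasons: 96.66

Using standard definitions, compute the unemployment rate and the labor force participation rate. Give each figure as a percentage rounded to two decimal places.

Employed = 295.18 + 2,723.50 + 96.66 = 3,115.34 thousand (anyone who worked, including part-time for economic reasons, counts as employed).
Unemployed = 175.52 + 36.58 = 212.10 thousand (jobless and actively searching, or on temporary layoff).
Labor force = 3,115.34 + 212.10 = 3,327.44 thousand.
Not in labor force = 186.14 + 854.31 = 1,040.45 thousand (those not working and not actively searching are outside the labor force).
Civilian working-age population = 3,327.44 + 1,040.45 = 4,367.89 thousand.
Unemployment rate = 212.10 / 3,327.44 = 6.37%.
Labor force participation rate = 3,327.44 / 4,367.89 = 76.18%.

Unemployment rate ≈ 6.37%; labor force participation rate ≈ 76.18%.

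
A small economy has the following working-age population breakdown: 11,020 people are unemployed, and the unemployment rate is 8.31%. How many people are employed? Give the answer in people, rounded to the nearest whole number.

Labor force = U / u = 11,020 / 0.0831 ≈ 132,611.
Employed = labor force − unemployed = 132,611 − 11,020 = 121,591.

About 121,591 are employed.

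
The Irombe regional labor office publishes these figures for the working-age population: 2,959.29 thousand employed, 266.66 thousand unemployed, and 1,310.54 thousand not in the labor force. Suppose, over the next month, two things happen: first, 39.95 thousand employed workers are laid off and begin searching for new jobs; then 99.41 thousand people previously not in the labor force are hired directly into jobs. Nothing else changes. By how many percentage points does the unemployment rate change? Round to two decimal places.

The unemployment rate changes by +0.95 percentage points.

Initially, labor force = 2,959.29 + 266.66 = 3,225.95 thousand, so u = 266.66/3,225.95 = 8.27%.
After the first change, employed falls and unemployed rises by 39.95; labor force unchanged → E = 2,919.34, U = 306.61, labor force = 3,225.95 thousand.
After the second change, employed and labor force both rise by 99.41; unemployed unchanged → E = 3,018.75, U = 306.61, labor force = 3,325.36 thousand.
New unemployment rate = 306.61 / 3,325.36 = 9.22%.
Change = 9.22% − 8.27% = +0.95 percentage points.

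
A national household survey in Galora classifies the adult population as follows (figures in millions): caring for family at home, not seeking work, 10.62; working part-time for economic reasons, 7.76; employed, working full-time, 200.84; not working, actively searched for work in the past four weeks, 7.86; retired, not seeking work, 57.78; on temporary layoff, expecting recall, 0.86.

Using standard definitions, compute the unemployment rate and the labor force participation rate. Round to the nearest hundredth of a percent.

Employed = 7.76 + 200.84 = 208.60 million (anyone who worked, including part-time for economic reasons, counts as employed).
Unemployed = 7.86 + 0.86 = 8.72 million (jobless and actively searching, or on temporary layoff).
Labor force = 208.60 + 8.72 = 217.32 million.
Not in labor force = 10.62 + 57.78 = 68.40 million (those not working and not actively searching are outside the labor force).
Civilian working-age population = 217.32 + 68.40 = 285.72 million.
Unemployment rate = 8.72 / 217.32 = 4.01%.
Labor force participation rate = 217.32 / 285.72 = 76.06%.

Unemployment rate ≈ 4.01%; labor force participation rate ≈ 76.06%.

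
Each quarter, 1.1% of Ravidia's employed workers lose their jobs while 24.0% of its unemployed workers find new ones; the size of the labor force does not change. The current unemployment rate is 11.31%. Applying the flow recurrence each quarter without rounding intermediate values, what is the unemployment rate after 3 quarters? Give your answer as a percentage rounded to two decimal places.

Unemployment rate after three quarters ≈ 7.29%.

With a fixed labor force, u_{t+1} = u_t + s·(1−u_t) − f·u_t = u_t·(1−s−f) + s.
Here 1−s−f = 0.749 and s = 0.011.
u_1 = 0.113100 × 0.749 + 0.011 = 0.095712.
u_2 = 0.095712 × 0.749 + 0.011 = 0.082688.
u_3 = 0.082688 × 0.749 + 0.011 = 0.072933.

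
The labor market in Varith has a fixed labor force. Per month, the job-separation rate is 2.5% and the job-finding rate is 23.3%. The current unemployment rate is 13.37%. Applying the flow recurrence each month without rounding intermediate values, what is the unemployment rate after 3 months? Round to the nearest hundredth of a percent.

Unemployment rate after three months ≈ 11.19%.

With a fixed labor force, u_{t+1} = u_t + s·(1−u_t) − f·u_t = u_t·(1−s−f) + s.
Here 1−s−f = 0.742 and s = 0.025.
u_1 = 0.133700 × 0.742 + 0.025 = 0.124205.
u_2 = 0.124205 × 0.742 + 0.025 = 0.117160.
u_3 = 0.117160 × 0.742 + 0.025 = 0.111933.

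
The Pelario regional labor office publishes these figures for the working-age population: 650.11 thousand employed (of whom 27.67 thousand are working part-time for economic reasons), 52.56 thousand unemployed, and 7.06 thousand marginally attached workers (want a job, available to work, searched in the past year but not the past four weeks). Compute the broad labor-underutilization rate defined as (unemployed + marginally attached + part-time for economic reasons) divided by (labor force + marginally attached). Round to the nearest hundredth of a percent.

Labor force = 650.11 + 52.56 = 702.67 thousand.
Numerator = 52.56 + 7.06 + 27.67 = 87.29 thousand.
Denominator = 702.67 + 7.06 = 709.73 thousand.
Broad rate = 87.29 / 709.73 = 12.30%.

Broad underutilization rate ≈ 12.30%.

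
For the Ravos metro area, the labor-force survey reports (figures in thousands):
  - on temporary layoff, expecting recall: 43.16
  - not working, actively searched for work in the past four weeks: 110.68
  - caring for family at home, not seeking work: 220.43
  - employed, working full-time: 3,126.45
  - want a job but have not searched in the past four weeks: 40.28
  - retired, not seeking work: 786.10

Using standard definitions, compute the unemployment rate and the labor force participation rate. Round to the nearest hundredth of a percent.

Unemployment rate ≈ 4.69%; labor force participation rate ≈ 75.81%.

Employed = 3,126.45 thousand.
Unemployed = 43.16 + 110.68 = 153.84 thousand (jobless and actively searching, or on temporary layoff).
Labor force = 3,126.45 + 153.84 = 3,280.29 thousand.
Not in labor force = 220.43 + 40.28 + 786.10 = 1,046.81 thousand (those not working and not actively searching are outside the labor force — including those who want a job but have given up searching).
Civilian working-age population = 3,280.29 + 1,046.81 = 4,327.10 thousand.
Unemployment rate = 153.84 / 3,280.29 = 4.69%.
Labor force participation rate = 3,280.29 / 4,327.10 = 75.81%.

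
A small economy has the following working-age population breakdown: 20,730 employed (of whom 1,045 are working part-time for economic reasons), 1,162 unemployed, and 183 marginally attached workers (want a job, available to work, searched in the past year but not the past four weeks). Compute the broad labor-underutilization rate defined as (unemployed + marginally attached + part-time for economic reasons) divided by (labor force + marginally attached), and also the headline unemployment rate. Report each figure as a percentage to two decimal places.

Broad underutilization rate ≈ 10.83%; headline unemployment rate ≈ 5.31%.

Labor force = 20,730 + 1,162 = 21,892.
Numerator = 1,162 + 183 + 1,045 = 2,390.
Denominator = 21,892 + 183 = 22,075.
Broad rate = 2,390 / 22,075 = 10.83%.
Headline unemployment rate = 1,162 / 21,892 = 5.31%.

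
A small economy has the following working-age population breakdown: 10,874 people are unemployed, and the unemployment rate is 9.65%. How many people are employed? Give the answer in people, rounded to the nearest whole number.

Labor force = U / u = 10,874 / 0.0965 ≈ 112,684.
Employed = labor force − unemployed = 112,684 − 10,874 = 101,810.

About 101,810 are employed.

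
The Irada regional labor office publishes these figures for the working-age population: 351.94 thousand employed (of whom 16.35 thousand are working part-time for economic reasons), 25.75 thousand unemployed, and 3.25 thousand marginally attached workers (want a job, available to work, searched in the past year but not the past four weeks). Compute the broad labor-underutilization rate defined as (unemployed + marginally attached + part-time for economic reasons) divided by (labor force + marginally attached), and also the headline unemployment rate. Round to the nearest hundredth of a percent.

Labor force = 351.94 + 25.75 = 377.69 thousand.
Numerator = 25.75 + 3.25 + 16.35 = 45.35 thousand.
Denominator = 377.69 + 3.25 = 380.94 thousand.
Broad rate = 45.35 / 380.94 = 11.90%.
Headline unemployment rate = 25.75 / 377.69 = 6.82%.

Broad underutilization rate ≈ 11.90%; headline unemployment rate ≈ 6.82%.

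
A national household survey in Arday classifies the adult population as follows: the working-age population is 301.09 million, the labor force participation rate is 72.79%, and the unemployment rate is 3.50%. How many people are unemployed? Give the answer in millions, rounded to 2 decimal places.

About 7.67 million are unemployed.

Labor force = 0.7279 × 301.09 = 219.16 million.
Unemployed = 0.0350 × 219.16 ≈ 7.67 million.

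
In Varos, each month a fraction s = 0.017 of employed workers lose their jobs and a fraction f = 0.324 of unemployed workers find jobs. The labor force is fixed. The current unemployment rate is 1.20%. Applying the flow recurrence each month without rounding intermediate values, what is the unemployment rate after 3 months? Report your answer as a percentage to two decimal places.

Unemployment rate after three months ≈ 3.90%.

With a fixed labor force, u_{t+1} = u_t + s·(1−u_t) − f·u_t = u_t·(1−s−f) + s.
Here 1−s−f = 0.659 and s = 0.017.
u_1 = 0.012000 × 0.659 + 0.017 = 0.024908.
u_2 = 0.024908 × 0.659 + 0.017 = 0.033414.
u_3 = 0.033414 × 0.659 + 0.017 = 0.039020.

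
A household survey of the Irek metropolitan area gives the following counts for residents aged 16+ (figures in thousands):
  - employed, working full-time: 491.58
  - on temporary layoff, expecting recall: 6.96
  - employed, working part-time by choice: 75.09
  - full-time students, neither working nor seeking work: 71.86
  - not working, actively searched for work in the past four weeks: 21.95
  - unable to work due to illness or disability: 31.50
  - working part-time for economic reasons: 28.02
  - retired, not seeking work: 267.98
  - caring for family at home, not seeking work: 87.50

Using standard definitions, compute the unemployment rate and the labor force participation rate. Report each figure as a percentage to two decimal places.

Unemployment rate ≈ 4.64%; labor force participation rate ≈ 57.61%.

Employed = 491.58 + 75.09 + 28.02 = 594.69 thousand (anyone who worked, including part-time for economic reasons, counts as employed).
Unemployed = 6.96 + 21.95 = 28.91 thousand (jobless and actively searching, or on temporary layoff).
Labor force = 594.69 + 28.91 = 623.60 thousand.
Not in labor force = 71.86 + 31.50 + 267.98 + 87.50 = 458.84 thousand (those not working and not actively searching are outside the labor force).
Civilian working-age population = 623.60 + 458.84 = 1,082.44 thousand.
Unemployment rate = 28.91 / 623.60 = 4.64%.
Labor force participation rate = 623.60 / 1,082.44 = 57.61%.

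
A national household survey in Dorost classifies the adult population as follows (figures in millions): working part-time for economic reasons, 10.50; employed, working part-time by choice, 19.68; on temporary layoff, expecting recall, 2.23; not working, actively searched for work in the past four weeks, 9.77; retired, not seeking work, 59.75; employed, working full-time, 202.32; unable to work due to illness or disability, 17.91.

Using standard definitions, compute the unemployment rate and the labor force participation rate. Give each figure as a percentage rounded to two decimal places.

Employed = 10.50 + 19.68 + 202.32 = 232.50 million (anyone who worked, including part-time for economic reasons, counts as employed).
Unemployed = 2.23 + 9.77 = 12.00 million (jobless and actively searching, or on temporary layoff).
Labor force = 232.50 + 12.00 = 244.50 million.
Not in labor force = 59.75 + 17.91 = 77.66 million (those not working and not actively searching are outside the labor force).
Civilian working-age population = 244.50 + 77.66 = 322.16 million.
Unemployment rate = 12.00 / 244.50 = 4.91%.
Labor force participation rate = 244.50 / 322.16 = 75.89%.

Unemployment rate ≈ 4.91%; labor force participation rate ≈ 75.89%.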